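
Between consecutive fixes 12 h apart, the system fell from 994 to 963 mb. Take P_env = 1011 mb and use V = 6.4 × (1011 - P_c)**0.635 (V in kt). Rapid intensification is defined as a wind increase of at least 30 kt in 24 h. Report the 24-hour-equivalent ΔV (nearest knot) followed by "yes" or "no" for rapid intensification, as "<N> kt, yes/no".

V₁: ΔP = 17, V ≈ 6.4 × 17^0.635 ≈ 38.68 kt.
V₂: ΔP = 48, V ≈ 6.4 × 48^0.635 ≈ 74.78 kt.
ΔV over 12 h = 36.10 kt → 24 h equivalent = 36.10 × 24/12 ≈ 72.20 kt.
72 kt ≥ 30 kt ⇒ rapid intensification.

72 kt, yes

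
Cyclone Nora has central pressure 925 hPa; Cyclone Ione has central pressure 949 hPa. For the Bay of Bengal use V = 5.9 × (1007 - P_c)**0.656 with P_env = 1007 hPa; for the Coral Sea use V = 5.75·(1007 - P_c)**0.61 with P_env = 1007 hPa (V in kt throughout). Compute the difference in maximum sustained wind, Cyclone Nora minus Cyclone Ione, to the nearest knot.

38 kt

Cyclone Nora: ΔP = 82; V ≈ 5.9 × 82^0.656 ≈ 106.25 kt.
Cyclone Ione: ΔP = 58; V ≈ 5.75 × 58^0.61 ≈ 68.45 kt.
Difference ≈ 106.25 − 68.45 = 37.80 → 38 kt.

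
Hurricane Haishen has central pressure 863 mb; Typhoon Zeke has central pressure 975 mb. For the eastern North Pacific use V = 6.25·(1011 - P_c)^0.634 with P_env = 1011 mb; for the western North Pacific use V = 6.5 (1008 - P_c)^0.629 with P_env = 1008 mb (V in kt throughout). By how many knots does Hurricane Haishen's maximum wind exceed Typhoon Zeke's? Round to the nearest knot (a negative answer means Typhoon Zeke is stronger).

90 kt

Hurricane Haishen: ΔP = 148; V ≈ 6.25 × 148^0.634 ≈ 148.53 kt.
Typhoon Zeke: ΔP = 33; V ≈ 6.5 × 33^0.629 ≈ 58.62 kt.
Difference ≈ 148.53 − 58.62 = 89.91 → 90 kt.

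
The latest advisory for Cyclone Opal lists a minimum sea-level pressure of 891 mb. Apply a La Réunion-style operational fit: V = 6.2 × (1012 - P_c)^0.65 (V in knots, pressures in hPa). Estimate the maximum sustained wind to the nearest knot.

ΔP = 1012 − 891 = 121 mb.
121^0.65 ≈ 22.585.
V ≈ 6.2 × 22.585 ≈ 140.0 kt.

140 kt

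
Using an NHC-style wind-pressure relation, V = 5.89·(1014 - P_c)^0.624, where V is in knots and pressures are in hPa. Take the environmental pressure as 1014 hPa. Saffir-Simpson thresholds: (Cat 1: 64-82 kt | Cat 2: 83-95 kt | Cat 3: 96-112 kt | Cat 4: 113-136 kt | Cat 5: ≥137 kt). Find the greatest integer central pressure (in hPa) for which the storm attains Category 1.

Category 1 begins at V = 64 kt.
Required ΔP = (64/5.89)^(1/0.624) = 10.866^1.603 ≈ 45.75 hPa.
P_c ≤ 1014 − 45.75 = 968.25, so the highest integer P_c is 968 hPa.

968 hPa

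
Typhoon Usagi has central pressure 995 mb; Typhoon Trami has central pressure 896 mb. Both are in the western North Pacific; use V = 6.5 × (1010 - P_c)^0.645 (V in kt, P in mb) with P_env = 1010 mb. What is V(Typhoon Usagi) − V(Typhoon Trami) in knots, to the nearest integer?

-101 kt

Typhoon Usagi: ΔP = 15; V ≈ 6.5 × 15^0.645 ≈ 37.28 kt.
Typhoon Trami: ΔP = 114; V ≈ 6.5 × 114^0.645 ≈ 137.92 kt.
Difference ≈ 37.28 − 137.92 = -100.64 → -101 kt.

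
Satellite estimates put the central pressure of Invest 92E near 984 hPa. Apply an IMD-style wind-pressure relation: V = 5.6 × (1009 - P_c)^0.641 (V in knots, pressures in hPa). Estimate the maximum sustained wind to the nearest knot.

44 kt

ΔP = 1009 − 984 = 25 hPa.
25^0.641 ≈ 7.872.
V ≈ 5.6 × 7.872 ≈ 44.1 kt.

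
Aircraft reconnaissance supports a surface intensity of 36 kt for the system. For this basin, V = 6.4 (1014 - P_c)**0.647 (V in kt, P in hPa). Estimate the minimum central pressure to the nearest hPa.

ΔP = (V / 6.4)^(1/0.647) = (36/6.4)^1.546.
36/6.4 = 5.625; 5.625^1.546 ≈ 14.43 hPa.
P_c = 1014 − 14.43 = 999.57 ≈ 1000 hPa.

1000 hPa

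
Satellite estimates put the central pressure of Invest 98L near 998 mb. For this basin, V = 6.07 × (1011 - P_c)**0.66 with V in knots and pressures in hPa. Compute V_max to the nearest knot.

33 kt

ΔP = 1011 − 998 = 13 mb.
13^0.66 ≈ 5.435.
V ≈ 6.07 × 5.435 ≈ 33.0 kt.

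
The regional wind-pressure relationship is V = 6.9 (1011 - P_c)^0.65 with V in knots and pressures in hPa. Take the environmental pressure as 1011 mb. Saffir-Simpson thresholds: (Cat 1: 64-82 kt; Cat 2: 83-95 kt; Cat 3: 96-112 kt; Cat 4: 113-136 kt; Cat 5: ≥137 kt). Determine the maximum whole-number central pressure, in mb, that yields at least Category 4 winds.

Category 4 begins at V = 113 kt.
Required ΔP = (113/6.9)^(1/0.65) = 16.377^1.538 ≈ 73.80 mb.
P_c ≤ 1011 − 73.80 = 937.20, so the highest integer P_c is 937 mb.

937 mb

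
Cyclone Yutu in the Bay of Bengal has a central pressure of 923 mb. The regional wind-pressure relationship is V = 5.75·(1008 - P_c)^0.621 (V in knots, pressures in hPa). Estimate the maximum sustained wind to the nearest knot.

91 kt

ΔP = 1008 − 923 = 85 mb.
85^0.621 ≈ 15.782.
V ≈ 5.75 × 15.782 ≈ 90.7 kt.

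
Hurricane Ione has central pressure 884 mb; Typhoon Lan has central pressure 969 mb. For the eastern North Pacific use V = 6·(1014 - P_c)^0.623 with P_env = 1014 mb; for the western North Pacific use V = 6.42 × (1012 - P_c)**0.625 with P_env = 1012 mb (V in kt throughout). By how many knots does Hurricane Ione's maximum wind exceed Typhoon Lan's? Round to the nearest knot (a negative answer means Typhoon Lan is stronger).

Hurricane Ione: ΔP = 130; V ≈ 6 × 130^0.623 ≈ 124.49 kt.
Typhoon Lan: ΔP = 43; V ≈ 6.42 × 43^0.625 ≈ 67.37 kt.
Difference ≈ 124.49 − 67.37 = 57.12 → 57 kt.

57 kt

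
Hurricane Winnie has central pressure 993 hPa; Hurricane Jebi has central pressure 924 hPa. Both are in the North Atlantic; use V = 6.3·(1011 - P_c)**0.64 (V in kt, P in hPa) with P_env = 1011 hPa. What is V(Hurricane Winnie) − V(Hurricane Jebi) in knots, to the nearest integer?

-70 kt

Hurricane Winnie: ΔP = 18; V ≈ 6.3 × 18^0.64 ≈ 40.06 kt.
Hurricane Jebi: ΔP = 87; V ≈ 6.3 × 87^0.64 ≈ 109.81 kt.
Difference ≈ 40.06 − 109.81 = -69.75 → -70 kt.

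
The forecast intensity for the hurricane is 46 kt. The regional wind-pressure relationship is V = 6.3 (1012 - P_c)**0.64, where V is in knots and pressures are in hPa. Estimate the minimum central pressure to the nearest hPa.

ΔP = (V / 6.3)^(1/0.64) = (46/6.3)^1.562.
46/6.3 = 7.302; 7.302^1.562 ≈ 22.34 hPa.
P_c = 1012 − 22.34 = 989.66 ≈ 990 hPa.

990 hPa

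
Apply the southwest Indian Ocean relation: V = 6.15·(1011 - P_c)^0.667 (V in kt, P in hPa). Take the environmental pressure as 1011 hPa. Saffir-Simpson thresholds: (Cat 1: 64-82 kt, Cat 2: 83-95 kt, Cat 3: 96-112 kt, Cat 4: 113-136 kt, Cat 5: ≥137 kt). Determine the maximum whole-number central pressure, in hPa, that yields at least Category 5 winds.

Category 5 begins at V = 137 kt.
Required ΔP = (137/6.15)^(1/0.667) = 22.276^1.499 ≈ 104.90 hPa.
P_c ≤ 1011 − 104.90 = 906.10, so the highest integer P_c is 906 hPa.

906 hPa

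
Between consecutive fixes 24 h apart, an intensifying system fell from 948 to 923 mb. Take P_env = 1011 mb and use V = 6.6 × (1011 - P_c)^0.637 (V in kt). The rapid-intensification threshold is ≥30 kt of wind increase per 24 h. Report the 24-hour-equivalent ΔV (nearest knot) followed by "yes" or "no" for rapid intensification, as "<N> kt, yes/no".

22 kt, no

V₁: ΔP = 63, V ≈ 6.6 × 63^0.637 ≈ 92.41 kt.
V₂: ΔP = 88, V ≈ 6.6 × 88^0.637 ≈ 114.34 kt.
ΔV over 24 h = 21.93 kt → 24 h equivalent = 21.93 × 24/24 ≈ 21.93 kt.
22 kt < 30 kt ⇒ not rapid intensification.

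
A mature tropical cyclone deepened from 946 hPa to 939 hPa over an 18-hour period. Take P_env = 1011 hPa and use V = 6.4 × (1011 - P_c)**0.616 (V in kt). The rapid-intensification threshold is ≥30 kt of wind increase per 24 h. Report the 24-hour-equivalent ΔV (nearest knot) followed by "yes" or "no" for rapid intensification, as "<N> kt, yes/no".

V₁: ΔP = 65, V ≈ 6.4 × 65^0.616 ≈ 83.74 kt.
V₂: ΔP = 72, V ≈ 6.4 × 72^0.616 ≈ 89.19 kt.
ΔV over 18 h = 5.45 kt → 24 h equivalent = 5.45 × 24/18 ≈ 7.27 kt.
7 kt < 30 kt ⇒ not rapid intensification.

7 kt, no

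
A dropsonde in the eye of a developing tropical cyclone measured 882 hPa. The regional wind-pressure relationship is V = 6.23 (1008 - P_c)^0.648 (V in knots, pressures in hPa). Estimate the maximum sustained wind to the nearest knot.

ΔP = 1008 − 882 = 126 hPa.
126^0.648 ≈ 22.964.
V ≈ 6.23 × 22.964 ≈ 143.1 kt.

143 kt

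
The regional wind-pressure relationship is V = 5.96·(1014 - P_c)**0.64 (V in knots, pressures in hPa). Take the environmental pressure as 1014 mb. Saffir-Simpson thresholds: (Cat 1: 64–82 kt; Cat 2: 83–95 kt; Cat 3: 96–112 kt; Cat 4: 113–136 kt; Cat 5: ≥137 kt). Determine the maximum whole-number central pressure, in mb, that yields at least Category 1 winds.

973 mb

Category 1 begins at V = 64 kt.
Required ΔP = (64/5.96)^(1/0.64) = 10.738^1.562 ≈ 40.82 mb.
P_c ≤ 1014 − 40.82 = 973.18, so the highest integer P_c is 973 mb.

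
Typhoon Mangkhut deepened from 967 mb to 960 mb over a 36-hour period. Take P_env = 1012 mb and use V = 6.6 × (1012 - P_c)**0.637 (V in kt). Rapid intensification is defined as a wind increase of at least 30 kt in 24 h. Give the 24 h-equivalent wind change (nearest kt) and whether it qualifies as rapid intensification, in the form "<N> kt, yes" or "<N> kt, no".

V₁: ΔP = 45, V ≈ 6.6 × 45^0.637 ≈ 74.58 kt.
V₂: ΔP = 52, V ≈ 6.6 × 52^0.637 ≈ 81.78 kt.
ΔV over 36 h = 7.20 kt → 24 h equivalent = 7.20 × 24/36 ≈ 4.80 kt.
5 kt < 30 kt ⇒ not rapid intensification.

5 kt, no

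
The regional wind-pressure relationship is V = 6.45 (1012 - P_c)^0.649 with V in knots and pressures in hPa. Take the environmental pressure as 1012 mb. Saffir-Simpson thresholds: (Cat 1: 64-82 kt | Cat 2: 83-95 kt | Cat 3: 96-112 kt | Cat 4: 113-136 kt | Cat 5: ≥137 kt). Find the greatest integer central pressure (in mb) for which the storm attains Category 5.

Category 5 begins at V = 137 kt.
Required ΔP = (137/6.45)^(1/0.649) = 21.240^1.541 ≈ 110.90 mb.
P_c ≤ 1012 − 110.90 = 901.10, so the highest integer P_c is 901 mb.

901 mb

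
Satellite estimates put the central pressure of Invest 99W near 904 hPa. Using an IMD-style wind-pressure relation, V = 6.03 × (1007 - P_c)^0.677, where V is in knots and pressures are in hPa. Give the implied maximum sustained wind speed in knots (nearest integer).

ΔP = 1007 − 904 = 103 hPa.
103^0.677 ≈ 23.051.
V ≈ 6.03 × 23.051 ≈ 139.0 kt.

139 kt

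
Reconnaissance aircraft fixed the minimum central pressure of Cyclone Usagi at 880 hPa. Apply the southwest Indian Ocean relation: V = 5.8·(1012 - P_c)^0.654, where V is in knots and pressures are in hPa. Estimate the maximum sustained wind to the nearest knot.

ΔP = 1012 − 880 = 132 hPa.
132^0.654 ≈ 24.370.
V ≈ 5.8 × 24.370 ≈ 141.3 kt.

141 kt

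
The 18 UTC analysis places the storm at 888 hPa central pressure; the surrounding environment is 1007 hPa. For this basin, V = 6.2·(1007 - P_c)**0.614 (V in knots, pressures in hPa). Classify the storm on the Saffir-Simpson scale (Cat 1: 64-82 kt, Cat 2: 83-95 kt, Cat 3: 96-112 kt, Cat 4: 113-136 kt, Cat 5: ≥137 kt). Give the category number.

ΔP = 1007 − 888 = 119 hPa.
V ≈ 6.2 × 119^0.614 = 6.2 × 18.81 ≈ 117 kt.
117 kt falls in the Category 4 band.

4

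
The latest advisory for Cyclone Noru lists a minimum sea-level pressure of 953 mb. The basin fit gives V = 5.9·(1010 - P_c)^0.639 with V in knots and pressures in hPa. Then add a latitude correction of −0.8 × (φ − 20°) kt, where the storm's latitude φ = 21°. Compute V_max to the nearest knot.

ΔP = 1010 − 953 = 57 mb.
57^0.639 ≈ 13.244.
V ≈ 5.9 × 13.244 ≈ 78.1 kt.
Latitude correction: −0.8 × (21 − 20) = -0.8 kt.
Corrected V ≈ 77.3 kt → 77 kt.

77 kt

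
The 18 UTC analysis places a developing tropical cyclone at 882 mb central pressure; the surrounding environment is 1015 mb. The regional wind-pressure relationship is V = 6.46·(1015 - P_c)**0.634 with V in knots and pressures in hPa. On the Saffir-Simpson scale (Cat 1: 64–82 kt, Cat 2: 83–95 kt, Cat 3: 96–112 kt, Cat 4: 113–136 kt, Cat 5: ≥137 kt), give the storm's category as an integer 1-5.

ΔP = 1015 − 882 = 133 mb.
V ≈ 6.46 × 133^0.634 = 6.46 × 22.21 ≈ 143 kt.
143 kt falls in the Category 5 band.

5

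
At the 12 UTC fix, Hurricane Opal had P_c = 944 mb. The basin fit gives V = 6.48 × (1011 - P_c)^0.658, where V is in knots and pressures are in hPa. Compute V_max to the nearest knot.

103 kt

ΔP = 1011 − 944 = 67 mb.
67^0.658 ≈ 15.906.
V ≈ 6.48 × 15.906 ≈ 103.1 kt.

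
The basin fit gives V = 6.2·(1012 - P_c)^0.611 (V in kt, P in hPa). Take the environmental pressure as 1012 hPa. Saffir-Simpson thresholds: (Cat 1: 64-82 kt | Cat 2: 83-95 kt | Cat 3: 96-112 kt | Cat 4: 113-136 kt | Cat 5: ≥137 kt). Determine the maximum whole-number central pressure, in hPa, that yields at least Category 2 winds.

942 hPa

Category 2 begins at V = 83 kt.
Required ΔP = (83/6.2)^(1/0.611) = 13.387^1.637 ≈ 69.82 hPa.
P_c ≤ 1012 − 69.82 = 942.18, so the highest integer P_c is 942 hPa.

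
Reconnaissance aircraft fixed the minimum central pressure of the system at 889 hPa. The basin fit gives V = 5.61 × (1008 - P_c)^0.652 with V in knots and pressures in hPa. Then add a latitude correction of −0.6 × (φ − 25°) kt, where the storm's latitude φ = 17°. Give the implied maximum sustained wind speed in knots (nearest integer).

ΔP = 1008 − 889 = 119 hPa.
119^0.652 ≈ 22.556.
V ≈ 5.61 × 22.556 ≈ 126.5 kt.
Latitude correction: −0.6 × (17 − 25) = 4.8 kt.
Corrected V ≈ 131.3 kt → 131 kt.

131 kt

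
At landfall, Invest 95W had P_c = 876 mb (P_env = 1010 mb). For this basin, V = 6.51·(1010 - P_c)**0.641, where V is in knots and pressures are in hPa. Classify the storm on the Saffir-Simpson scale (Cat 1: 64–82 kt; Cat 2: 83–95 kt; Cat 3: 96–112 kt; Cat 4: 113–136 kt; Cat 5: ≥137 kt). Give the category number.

ΔP = 1010 − 876 = 134 mb.
V ≈ 6.51 × 134^0.641 = 6.51 × 23.09 ≈ 150 kt.
150 kt falls in the Category 5 band.

5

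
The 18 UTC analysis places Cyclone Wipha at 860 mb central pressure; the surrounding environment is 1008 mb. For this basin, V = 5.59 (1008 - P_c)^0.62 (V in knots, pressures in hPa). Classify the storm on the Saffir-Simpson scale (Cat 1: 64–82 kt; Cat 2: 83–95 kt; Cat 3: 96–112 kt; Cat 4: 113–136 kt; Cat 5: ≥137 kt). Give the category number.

ΔP = 1008 − 860 = 148 mb.
V ≈ 5.59 × 148^0.62 = 5.59 × 22.16 ≈ 124 kt.
124 kt falls in the Category 4 band.

4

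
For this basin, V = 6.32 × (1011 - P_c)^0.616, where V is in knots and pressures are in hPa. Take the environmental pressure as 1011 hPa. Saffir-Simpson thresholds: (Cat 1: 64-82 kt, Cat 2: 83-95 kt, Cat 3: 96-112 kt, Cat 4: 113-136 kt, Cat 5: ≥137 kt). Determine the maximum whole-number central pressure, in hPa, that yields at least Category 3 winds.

928 hPa

Category 3 begins at V = 96 kt.
Required ΔP = (96/6.32)^(1/0.616) = 15.190^1.623 ≈ 82.81 hPa.
P_c ≤ 1011 − 82.81 = 928.19, so the highest integer P_c is 928 hPa.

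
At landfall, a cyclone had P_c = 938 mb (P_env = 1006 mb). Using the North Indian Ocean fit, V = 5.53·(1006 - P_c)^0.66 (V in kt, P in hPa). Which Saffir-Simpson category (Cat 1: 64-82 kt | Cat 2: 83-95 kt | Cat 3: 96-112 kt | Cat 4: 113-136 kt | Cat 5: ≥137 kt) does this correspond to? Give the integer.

2

ΔP = 1006 − 938 = 68 mb.
V ≈ 5.53 × 68^0.66 = 5.53 × 16.20 ≈ 90 kt.
90 kt falls in the Category 2 band.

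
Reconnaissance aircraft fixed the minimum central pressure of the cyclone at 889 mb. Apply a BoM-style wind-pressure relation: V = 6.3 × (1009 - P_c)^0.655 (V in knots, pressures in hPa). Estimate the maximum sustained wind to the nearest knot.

145 kt

ΔP = 1009 − 889 = 120 mb.
120^0.655 ≈ 23.007.
V ≈ 6.3 × 23.007 ≈ 144.9 kt.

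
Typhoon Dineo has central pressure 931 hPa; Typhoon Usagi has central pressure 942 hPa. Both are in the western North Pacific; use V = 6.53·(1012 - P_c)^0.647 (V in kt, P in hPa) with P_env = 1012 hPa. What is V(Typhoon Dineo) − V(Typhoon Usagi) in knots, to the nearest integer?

Typhoon Dineo: ΔP = 81; V ≈ 6.53 × 81^0.647 ≈ 112.13 kt.
Typhoon Usagi: ΔP = 70; V ≈ 6.53 × 70^0.647 ≈ 102.02 kt.
Difference ≈ 112.13 − 102.02 = 10.11 → 10 kt.

10 kt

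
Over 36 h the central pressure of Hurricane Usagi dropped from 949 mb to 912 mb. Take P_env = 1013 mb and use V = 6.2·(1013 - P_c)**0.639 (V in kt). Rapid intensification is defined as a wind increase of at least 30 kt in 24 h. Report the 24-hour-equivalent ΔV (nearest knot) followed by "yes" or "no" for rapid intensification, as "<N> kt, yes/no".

20 kt, no

V₁: ΔP = 64, V ≈ 6.2 × 64^0.639 ≈ 88.42 kt.
V₂: ΔP = 101, V ≈ 6.2 × 101^0.639 ≈ 118.35 kt.
ΔV over 36 h = 29.93 kt → 24 h equivalent = 29.93 × 24/36 ≈ 19.95 kt.
20 kt < 30 kt ⇒ not rapid intensification.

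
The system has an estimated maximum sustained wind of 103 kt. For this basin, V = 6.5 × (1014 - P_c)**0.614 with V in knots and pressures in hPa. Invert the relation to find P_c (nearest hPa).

ΔP = (V / 6.5)^(1/0.614) = (103/6.5)^1.629.
103/6.5 = 15.846; 15.846^1.629 ≈ 90.01 hPa.
P_c = 1014 − 90.01 = 923.99 ≈ 924 hPa.

924 hPa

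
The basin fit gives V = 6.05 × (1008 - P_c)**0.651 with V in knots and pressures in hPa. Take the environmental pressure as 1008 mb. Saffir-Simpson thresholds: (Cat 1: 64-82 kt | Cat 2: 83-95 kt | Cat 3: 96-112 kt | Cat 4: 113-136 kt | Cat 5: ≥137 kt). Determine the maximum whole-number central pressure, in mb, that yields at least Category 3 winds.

938 mb

Category 3 begins at V = 96 kt.
Required ΔP = (96/6.05)^(1/0.651) = 15.868^1.536 ≈ 69.84 mb.
P_c ≤ 1008 − 69.84 = 938.16, so the highest integer P_c is 938 mb.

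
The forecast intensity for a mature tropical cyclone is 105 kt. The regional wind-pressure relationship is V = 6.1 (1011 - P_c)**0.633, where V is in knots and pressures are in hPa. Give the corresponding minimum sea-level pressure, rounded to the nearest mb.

921 mb

ΔP = (V / 6.1)^(1/0.633) = (105/6.1)^1.580.
105/6.1 = 17.213; 17.213^1.580 ≈ 89.62 mb.
P_c = 1011 − 89.62 = 921.38 ≈ 921 mb.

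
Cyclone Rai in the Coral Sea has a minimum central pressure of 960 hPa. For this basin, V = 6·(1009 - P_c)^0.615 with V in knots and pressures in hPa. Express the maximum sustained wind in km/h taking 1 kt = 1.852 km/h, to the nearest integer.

ΔP = 1009 − 960 = 49 hPa.
V ≈ 6 × 49^0.615 = 6 × 10.951 ≈ 65.709 kt.
65.709 × 1.852 ≈ 121.69 km/h → 122 km/h.

122 km/h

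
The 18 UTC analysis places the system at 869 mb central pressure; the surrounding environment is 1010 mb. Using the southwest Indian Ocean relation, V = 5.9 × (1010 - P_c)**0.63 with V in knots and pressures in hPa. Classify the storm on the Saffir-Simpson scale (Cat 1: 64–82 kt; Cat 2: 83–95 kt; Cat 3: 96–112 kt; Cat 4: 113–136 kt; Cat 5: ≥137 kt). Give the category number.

4

ΔP = 1010 − 869 = 141 mb.
V ≈ 5.9 × 141^0.63 = 5.9 × 22.59 ≈ 133 kt.
133 kt falls in the Category 4 band.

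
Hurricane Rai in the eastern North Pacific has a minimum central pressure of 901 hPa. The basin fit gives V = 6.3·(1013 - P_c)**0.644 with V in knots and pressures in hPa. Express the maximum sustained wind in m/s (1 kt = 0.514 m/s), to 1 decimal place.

ΔP = 1013 − 901 = 112 hPa.
V ≈ 6.3 × 112^0.644 = 6.3 × 20.878 ≈ 131.534 kt.
131.534 × 0.514 ≈ 67.61 m/s → 67.6 m/s.

67.6 m/s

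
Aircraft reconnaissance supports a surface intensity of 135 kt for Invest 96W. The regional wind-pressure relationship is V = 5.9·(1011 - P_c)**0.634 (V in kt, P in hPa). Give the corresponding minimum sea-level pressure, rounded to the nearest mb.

872 mb

ΔP = (V / 5.9)^(1/0.634) = (135/5.9)^1.577.
135/5.9 = 22.881; 22.881^1.577 ≈ 139.41 mb.
P_c = 1011 − 139.41 = 871.59 ≈ 872 mb.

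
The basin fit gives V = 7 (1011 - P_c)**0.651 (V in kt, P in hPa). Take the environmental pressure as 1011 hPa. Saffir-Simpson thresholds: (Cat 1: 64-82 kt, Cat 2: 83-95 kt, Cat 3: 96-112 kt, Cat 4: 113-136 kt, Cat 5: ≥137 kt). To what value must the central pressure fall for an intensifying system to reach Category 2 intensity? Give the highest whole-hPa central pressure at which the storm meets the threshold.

Category 2 begins at V = 83 kt.
Required ΔP = (83/7)^(1/0.651) = 11.857^1.536 ≈ 44.64 hPa.
P_c ≤ 1011 − 44.64 = 966.36, so the highest integer P_c is 966 hPa.

966 hPa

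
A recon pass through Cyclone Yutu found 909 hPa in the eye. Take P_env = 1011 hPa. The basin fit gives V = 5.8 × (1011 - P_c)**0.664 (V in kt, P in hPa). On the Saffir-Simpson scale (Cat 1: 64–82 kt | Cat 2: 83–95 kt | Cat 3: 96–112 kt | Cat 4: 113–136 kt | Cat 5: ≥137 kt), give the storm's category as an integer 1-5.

ΔP = 1011 − 909 = 102 hPa.
V ≈ 5.8 × 102^0.664 = 5.8 × 21.56 ≈ 125 kt.
125 kt falls in the Category 4 band.

4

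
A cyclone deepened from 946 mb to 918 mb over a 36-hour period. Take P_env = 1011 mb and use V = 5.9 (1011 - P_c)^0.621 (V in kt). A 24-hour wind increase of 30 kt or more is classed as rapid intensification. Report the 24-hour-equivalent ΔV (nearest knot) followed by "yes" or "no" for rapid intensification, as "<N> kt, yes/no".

13 kt, no

V₁: ΔP = 65, V ≈ 5.9 × 65^0.621 ≈ 78.83 kt.
V₂: ΔP = 93, V ≈ 5.9 × 93^0.621 ≈ 98.46 kt.
ΔV over 36 h = 19.63 kt → 24 h equivalent = 19.63 × 24/36 ≈ 13.09 kt.
13 kt < 30 kt ⇒ not rapid intensification.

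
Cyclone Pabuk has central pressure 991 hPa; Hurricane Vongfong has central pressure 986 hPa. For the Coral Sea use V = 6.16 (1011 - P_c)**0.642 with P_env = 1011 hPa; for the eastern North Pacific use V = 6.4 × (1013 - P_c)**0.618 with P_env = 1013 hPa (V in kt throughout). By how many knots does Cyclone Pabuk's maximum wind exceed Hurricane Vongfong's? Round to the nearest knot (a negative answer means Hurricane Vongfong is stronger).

-7 kt

Cyclone Pabuk: ΔP = 20; V ≈ 6.16 × 20^0.642 ≈ 42.15 kt.
Hurricane Vongfong: ΔP = 27; V ≈ 6.4 × 27^0.618 ≈ 49.06 kt.
Difference ≈ 42.15 − 49.06 = -6.91 → -7 kt.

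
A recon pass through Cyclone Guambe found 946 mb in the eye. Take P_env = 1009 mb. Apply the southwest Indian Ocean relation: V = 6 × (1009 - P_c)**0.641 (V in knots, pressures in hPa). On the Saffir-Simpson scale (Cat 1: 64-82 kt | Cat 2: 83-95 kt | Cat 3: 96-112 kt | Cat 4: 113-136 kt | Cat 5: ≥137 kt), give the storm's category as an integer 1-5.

2

ΔP = 1009 − 946 = 63 mb.
V ≈ 6 × 63^0.641 = 6 × 14.24 ≈ 85 kt.
85 kt falls in the Category 2 band.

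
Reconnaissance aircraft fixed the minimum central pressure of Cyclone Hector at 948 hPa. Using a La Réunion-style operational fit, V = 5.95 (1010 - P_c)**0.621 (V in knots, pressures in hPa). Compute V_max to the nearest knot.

77 kt

ΔP = 1010 − 948 = 62 hPa.
62^0.621 ≈ 12.974.
V ≈ 5.95 × 12.974 ≈ 77.2 kt.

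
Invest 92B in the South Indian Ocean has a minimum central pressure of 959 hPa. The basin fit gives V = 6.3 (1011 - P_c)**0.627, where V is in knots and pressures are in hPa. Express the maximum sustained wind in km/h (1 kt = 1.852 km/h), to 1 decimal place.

139.0 km/h

ΔP = 1011 − 959 = 52 hPa.
V ≈ 6.3 × 52^0.627 = 6.3 × 11.911 ≈ 75.037 kt.
75.037 × 1.852 ≈ 138.97 km/h → 139.0 km/h.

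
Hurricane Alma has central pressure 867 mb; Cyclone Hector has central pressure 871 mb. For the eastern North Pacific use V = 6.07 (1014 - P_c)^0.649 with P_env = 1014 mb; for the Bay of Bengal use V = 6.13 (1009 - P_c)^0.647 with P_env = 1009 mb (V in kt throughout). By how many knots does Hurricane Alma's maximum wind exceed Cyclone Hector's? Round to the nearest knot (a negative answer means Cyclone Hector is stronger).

Hurricane Alma: ΔP = 147; V ≈ 6.07 × 147^0.649 ≈ 154.80 kt.
Cyclone Hector: ΔP = 138; V ≈ 6.13 × 138^0.647 ≈ 148.58 kt.
Difference ≈ 154.80 − 148.58 = 6.22 → 6 kt.

6 kt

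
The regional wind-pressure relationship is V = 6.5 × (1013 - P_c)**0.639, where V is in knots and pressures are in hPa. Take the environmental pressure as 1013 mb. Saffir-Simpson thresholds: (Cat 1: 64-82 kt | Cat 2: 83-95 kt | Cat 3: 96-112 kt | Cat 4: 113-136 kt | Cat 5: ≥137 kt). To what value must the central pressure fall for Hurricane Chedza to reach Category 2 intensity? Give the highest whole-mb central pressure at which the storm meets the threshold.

959 mb

Category 2 begins at V = 83 kt.
Required ΔP = (83/6.5)^(1/0.639) = 12.769^1.565 ≈ 53.84 mb.
P_c ≤ 1013 − 53.84 = 959.16, so the highest integer P_c is 959 mb.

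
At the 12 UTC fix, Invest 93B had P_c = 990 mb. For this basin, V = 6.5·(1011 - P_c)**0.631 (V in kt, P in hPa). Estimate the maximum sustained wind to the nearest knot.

ΔP = 1011 − 990 = 21 mb.
21^0.631 ≈ 6.828.
V ≈ 6.5 × 6.828 ≈ 44.4 kt.

44 kt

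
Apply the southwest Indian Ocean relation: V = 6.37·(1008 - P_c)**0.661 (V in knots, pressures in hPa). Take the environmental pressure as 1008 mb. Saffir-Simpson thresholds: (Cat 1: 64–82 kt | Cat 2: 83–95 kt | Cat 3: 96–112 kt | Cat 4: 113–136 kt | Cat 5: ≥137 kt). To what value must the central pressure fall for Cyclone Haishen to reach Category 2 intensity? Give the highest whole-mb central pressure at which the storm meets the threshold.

959 mb

Category 2 begins at V = 83 kt.
Required ΔP = (83/6.37)^(1/0.661) = 13.030^1.513 ≈ 48.61 mb.
P_c ≤ 1008 − 48.61 = 959.39, so the highest integer P_c is 959 mb.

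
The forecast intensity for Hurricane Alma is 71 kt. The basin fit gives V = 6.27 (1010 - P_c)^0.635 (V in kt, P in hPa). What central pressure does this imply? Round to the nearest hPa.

ΔP = (V / 6.27)^(1/0.635) = (71/6.27)^1.575.
71/6.27 = 11.324; 11.324^1.575 ≈ 45.69 hPa.
P_c = 1010 − 45.69 = 964.31 ≈ 964 hPa.

964 hPa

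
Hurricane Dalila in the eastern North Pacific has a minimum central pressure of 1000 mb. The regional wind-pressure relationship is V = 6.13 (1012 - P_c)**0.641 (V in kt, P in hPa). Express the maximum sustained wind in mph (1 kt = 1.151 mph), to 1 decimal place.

34.7 mph

ΔP = 1012 − 1000 = 12 mb.
V ≈ 6.13 × 12^0.641 = 6.13 × 4.918 ≈ 30.145 kt.
30.145 × 1.151 ≈ 34.70 mph → 34.7 mph.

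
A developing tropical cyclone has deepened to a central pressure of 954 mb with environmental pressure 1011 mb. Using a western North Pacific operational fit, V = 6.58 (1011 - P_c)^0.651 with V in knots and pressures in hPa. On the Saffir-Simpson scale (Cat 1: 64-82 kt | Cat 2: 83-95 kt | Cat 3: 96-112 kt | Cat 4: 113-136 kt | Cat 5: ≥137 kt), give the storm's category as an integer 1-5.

2

ΔP = 1011 − 954 = 57 mb.
V ≈ 6.58 × 57^0.651 = 6.58 × 13.90 ≈ 91 kt.
91 kt falls in the Category 2 band.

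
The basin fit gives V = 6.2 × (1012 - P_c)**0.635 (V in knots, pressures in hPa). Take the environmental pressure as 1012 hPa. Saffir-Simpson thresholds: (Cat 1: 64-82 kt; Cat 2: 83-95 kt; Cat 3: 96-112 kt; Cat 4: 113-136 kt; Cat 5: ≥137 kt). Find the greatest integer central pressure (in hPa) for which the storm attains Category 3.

Category 3 begins at V = 96 kt.
Required ΔP = (96/6.2)^(1/0.635) = 15.484^1.575 ≈ 74.79 hPa.
P_c ≤ 1012 − 74.79 = 937.21, so the highest integer P_c is 937 hPa.

937 hPa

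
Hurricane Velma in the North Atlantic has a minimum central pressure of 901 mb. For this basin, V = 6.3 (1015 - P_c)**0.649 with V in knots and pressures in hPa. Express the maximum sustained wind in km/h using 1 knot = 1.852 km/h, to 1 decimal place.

252.3 km/h

ΔP = 1015 − 901 = 114 mb.
V ≈ 6.3 × 114^0.649 = 6.3 × 21.624 ≈ 136.230 kt.
136.230 × 1.852 ≈ 252.30 km/h → 252.3 km/h.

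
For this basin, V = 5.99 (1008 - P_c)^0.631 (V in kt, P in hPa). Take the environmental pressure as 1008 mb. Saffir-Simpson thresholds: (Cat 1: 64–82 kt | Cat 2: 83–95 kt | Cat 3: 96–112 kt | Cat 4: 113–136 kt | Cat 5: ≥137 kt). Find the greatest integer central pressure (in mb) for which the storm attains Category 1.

Category 1 begins at V = 64 kt.
Required ΔP = (64/5.99)^(1/0.631) = 10.684^1.585 ≈ 42.69 mb.
P_c ≤ 1008 − 42.69 = 965.31, so the highest integer P_c is 965 mb.

965 mb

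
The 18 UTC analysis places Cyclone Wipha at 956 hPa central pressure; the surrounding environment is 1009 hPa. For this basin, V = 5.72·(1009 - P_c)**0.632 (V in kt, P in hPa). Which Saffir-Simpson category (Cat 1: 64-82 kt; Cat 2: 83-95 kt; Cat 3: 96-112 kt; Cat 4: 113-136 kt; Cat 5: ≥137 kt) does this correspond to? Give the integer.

1

ΔP = 1009 − 956 = 53 hPa.
V ≈ 5.72 × 53^0.632 = 5.72 × 12.30 ≈ 70 kt.
70 kt falls in the Category 1 band.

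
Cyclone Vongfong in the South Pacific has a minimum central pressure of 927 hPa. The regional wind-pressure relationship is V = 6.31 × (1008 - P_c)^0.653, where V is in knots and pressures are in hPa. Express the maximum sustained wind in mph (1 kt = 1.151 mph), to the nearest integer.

ΔP = 1008 − 927 = 81 hPa.
V ≈ 6.31 × 81^0.653 = 6.31 × 17.630 ≈ 111.242 kt.
111.242 × 1.151 ≈ 128.04 mph → 128 mph.

128 mph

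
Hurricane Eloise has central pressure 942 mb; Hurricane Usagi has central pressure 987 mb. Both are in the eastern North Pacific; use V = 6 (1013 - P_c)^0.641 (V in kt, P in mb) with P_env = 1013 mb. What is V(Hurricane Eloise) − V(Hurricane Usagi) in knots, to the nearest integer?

Hurricane Eloise: ΔP = 71; V ≈ 6 × 71^0.641 ≈ 92.22 kt.
Hurricane Usagi: ΔP = 26; V ≈ 6 × 26^0.641 ≈ 48.43 kt.
Difference ≈ 92.22 − 48.43 = 43.79 → 44 kt.

44 kt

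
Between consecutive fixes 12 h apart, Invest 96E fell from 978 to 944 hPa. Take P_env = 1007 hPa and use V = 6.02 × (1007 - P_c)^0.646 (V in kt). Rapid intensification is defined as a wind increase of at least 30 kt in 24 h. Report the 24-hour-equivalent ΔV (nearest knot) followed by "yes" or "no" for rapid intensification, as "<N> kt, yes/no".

V₁: ΔP = 29, V ≈ 6.02 × 29^0.646 ≈ 53.00 kt.
V₂: ΔP = 63, V ≈ 6.02 × 63^0.646 ≈ 87.49 kt.
ΔV over 12 h = 34.49 kt → 24 h equivalent = 34.49 × 24/12 ≈ 68.98 kt.
69 kt ≥ 30 kt ⇒ rapid intensification.

69 kt, yes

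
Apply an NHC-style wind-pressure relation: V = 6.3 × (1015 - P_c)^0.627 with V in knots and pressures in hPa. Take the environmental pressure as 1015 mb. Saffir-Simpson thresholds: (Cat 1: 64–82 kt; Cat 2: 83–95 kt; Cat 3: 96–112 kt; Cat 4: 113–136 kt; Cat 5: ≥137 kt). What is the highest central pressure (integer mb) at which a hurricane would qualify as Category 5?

Category 5 begins at V = 137 kt.
Required ΔP = (137/6.3)^(1/0.627) = 21.746^1.595 ≈ 135.83 mb.
P_c ≤ 1015 − 135.83 = 879.17, so the highest integer P_c is 879 mb.

879 mb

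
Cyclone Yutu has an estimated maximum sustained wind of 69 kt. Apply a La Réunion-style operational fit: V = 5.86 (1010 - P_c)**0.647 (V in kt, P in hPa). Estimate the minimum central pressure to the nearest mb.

ΔP = (V / 5.86)^(1/0.647) = (69/5.86)^1.546.
69/5.86 = 11.775; 11.775^1.546 ≈ 45.21 mb.
P_c = 1010 − 45.21 = 964.79 ≈ 965 mb.

965 mb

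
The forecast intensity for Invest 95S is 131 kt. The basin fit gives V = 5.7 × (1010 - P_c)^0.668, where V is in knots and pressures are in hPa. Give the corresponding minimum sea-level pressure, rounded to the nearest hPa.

ΔP = (V / 5.7)^(1/0.668) = (131/5.7)^1.497.
131/5.7 = 22.982; 22.982^1.497 ≈ 109.15 hPa.
P_c = 1010 − 109.15 = 900.85 ≈ 901 hPa.

901 hPa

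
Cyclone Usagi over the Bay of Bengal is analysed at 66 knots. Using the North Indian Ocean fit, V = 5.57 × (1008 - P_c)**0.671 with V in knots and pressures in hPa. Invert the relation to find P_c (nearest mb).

968 mb

ΔP = (V / 5.57)^(1/0.671) = (66/5.57)^1.490.
66/5.57 = 11.849; 11.849^1.490 ≈ 39.82 mb.
P_c = 1008 − 39.82 = 968.18 ≈ 968 mb.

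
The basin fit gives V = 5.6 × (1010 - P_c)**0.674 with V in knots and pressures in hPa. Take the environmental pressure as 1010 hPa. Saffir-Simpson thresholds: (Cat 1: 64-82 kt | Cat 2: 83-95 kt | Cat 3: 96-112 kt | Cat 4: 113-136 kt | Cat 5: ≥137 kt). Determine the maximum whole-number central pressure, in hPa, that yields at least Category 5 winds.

895 hPa

Category 5 begins at V = 137 kt.
Required ΔP = (137/5.6)^(1/0.674) = 24.464^1.484 ≈ 114.85 hPa.
P_c ≤ 1010 − 114.85 = 895.15, so the highest integer P_c is 895 hPa.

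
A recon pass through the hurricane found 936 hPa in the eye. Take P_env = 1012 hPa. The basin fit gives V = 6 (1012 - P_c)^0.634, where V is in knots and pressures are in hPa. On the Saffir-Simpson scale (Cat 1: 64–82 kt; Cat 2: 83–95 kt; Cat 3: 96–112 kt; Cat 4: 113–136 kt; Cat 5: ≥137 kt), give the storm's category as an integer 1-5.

2

ΔP = 1012 − 936 = 76 hPa.
V ≈ 6 × 76^0.634 = 6 × 15.58 ≈ 93 kt.
93 kt falls in the Category 2 band.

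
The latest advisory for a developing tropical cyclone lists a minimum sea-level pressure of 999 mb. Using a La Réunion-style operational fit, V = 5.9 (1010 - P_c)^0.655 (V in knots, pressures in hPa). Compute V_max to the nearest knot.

ΔP = 1010 − 999 = 11 mb.
11^0.655 ≈ 4.810.
V ≈ 5.9 × 4.810 ≈ 28.4 kt.

28 kt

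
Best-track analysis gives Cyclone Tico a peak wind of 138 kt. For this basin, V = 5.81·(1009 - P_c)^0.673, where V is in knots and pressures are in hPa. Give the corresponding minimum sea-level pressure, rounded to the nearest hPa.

898 hPa

ΔP = (V / 5.81)^(1/0.673) = (138/5.81)^1.486.
138/5.81 = 23.752; 23.752^1.486 ≈ 110.70 hPa.
P_c = 1009 − 110.70 = 898.30 ≈ 898 hPa.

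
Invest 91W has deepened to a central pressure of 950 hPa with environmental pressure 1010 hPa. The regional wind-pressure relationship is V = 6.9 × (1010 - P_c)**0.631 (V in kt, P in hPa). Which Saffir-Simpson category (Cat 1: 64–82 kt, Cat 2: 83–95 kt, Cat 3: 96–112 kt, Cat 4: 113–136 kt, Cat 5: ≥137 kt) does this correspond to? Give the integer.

2

ΔP = 1010 − 950 = 60 hPa.
V ≈ 6.9 × 60^0.631 = 6.9 × 13.24 ≈ 91 kt.
91 kt falls in the Category 2 band.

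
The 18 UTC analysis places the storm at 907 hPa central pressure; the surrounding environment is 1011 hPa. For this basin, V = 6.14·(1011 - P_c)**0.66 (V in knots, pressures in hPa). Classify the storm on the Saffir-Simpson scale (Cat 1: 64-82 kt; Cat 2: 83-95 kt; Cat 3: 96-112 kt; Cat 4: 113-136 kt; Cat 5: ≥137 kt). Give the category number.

ΔP = 1011 − 907 = 104 hPa.
V ≈ 6.14 × 104^0.66 = 6.14 × 21.44 ≈ 132 kt.
132 kt falls in the Category 4 band.

4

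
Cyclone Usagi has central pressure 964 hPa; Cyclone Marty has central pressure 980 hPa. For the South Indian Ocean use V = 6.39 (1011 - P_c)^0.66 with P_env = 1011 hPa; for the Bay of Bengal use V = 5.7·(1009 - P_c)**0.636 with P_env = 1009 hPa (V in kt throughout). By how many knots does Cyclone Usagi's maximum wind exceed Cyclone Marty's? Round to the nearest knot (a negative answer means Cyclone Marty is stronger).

33 kt

Cyclone Usagi: ΔP = 47; V ≈ 6.39 × 47^0.66 ≈ 81.11 kt.
Cyclone Marty: ΔP = 29; V ≈ 5.7 × 29^0.636 ≈ 48.52 kt.
Difference ≈ 81.11 − 48.52 = 32.59 → 33 kt.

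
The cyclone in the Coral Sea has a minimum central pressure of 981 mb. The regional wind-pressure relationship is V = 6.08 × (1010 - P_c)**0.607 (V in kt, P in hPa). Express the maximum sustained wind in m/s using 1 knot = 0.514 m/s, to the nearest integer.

24 m/s

ΔP = 1010 − 981 = 29 mb.
V ≈ 6.08 × 29^0.607 = 6.08 × 7.721 ≈ 46.944 kt.
46.944 × 0.514 ≈ 24.13 m/s → 24 m/s.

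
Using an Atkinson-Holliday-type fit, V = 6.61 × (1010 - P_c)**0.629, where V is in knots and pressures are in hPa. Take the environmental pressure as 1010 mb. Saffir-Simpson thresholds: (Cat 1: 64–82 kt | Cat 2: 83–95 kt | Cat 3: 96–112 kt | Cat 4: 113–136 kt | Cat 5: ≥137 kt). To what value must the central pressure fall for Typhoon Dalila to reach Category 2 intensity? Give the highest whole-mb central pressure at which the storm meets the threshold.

954 mb

Category 2 begins at V = 83 kt.
Required ΔP = (83/6.61)^(1/0.629) = 12.557^1.590 ≈ 55.85 mb.
P_c ≤ 1010 − 55.85 = 954.15, so the highest integer P_c is 954 mb.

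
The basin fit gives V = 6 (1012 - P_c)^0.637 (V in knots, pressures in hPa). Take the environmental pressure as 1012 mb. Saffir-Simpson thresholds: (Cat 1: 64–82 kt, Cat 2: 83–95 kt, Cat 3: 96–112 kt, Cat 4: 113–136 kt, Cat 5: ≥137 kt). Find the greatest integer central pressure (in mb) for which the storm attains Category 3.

934 mb

Category 3 begins at V = 96 kt.
Required ΔP = (96/6)^(1/0.637) = 16.000^1.570 ≈ 77.68 mb.
P_c ≤ 1012 − 77.68 = 934.32, so the highest integer P_c is 934 mb.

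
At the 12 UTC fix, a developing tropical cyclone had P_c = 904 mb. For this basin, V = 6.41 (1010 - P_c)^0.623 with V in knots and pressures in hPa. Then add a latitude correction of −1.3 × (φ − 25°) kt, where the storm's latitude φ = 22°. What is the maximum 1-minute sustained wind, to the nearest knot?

ΔP = 1010 − 904 = 106 mb.
106^0.623 ≈ 18.271.
V ≈ 6.41 × 18.271 ≈ 117.1 kt.
Latitude correction: −1.3 × (22 − 25) = 3.9 kt.
Corrected V ≈ 121 kt → 121 kt.

121 kt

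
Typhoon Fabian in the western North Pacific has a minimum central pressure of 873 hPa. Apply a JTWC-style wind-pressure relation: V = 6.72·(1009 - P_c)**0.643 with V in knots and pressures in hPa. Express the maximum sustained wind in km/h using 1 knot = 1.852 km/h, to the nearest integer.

293 km/h

ΔP = 1009 − 873 = 136 hPa.
V ≈ 6.72 × 136^0.643 = 6.72 × 23.543 ≈ 158.210 kt.
158.210 × 1.852 ≈ 293.01 km/h → 293 km/h.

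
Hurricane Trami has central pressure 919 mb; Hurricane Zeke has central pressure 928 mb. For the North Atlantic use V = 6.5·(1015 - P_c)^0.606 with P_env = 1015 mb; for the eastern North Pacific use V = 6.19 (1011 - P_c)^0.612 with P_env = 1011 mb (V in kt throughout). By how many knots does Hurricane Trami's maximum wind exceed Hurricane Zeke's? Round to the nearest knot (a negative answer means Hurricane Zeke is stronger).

Hurricane Trami: ΔP = 96; V ≈ 6.5 × 96^0.606 ≈ 103.32 kt.
Hurricane Zeke: ΔP = 83; V ≈ 6.19 × 83^0.612 ≈ 92.51 kt.
Difference ≈ 103.32 − 92.51 = 10.81 → 11 kt.

11 kt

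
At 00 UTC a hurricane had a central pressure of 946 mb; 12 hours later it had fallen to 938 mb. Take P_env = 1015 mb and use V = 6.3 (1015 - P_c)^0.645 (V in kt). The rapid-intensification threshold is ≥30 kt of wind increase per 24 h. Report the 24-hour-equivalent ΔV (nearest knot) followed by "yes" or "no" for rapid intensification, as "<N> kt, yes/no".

14 kt, no

V₁: ΔP = 69, V ≈ 6.3 × 69^0.645 ≈ 96.69 kt.
V₂: ΔP = 77, V ≈ 6.3 × 77^0.645 ≈ 103.78 kt.
ΔV over 12 h = 7.09 kt → 24 h equivalent = 7.09 × 24/12 ≈ 14.18 kt.
14 kt < 30 kt ⇒ not rapid intensification.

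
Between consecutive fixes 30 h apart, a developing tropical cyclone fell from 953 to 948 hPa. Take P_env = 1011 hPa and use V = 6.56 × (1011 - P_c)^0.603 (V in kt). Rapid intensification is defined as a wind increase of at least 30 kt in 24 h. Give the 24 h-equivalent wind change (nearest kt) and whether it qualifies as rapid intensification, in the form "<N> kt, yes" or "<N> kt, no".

V₁: ΔP = 58, V ≈ 6.56 × 58^0.603 ≈ 75.90 kt.
V₂: ΔP = 63, V ≈ 6.56 × 63^0.603 ≈ 79.78 kt.
ΔV over 30 h = 3.88 kt → 24 h equivalent = 3.88 × 24/30 ≈ 3.10 kt.
3 kt < 30 kt ⇒ not rapid intensification.

3 kt, no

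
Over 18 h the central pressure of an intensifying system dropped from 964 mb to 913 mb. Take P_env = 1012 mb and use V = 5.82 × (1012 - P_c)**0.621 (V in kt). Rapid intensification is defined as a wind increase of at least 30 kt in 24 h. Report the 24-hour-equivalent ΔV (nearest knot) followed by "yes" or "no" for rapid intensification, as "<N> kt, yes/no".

49 kt, yes

V₁: ΔP = 48, V ≈ 5.82 × 48^0.621 ≈ 64.41 kt.
V₂: ΔP = 99, V ≈ 5.82 × 99^0.621 ≈ 100.97 kt.
ΔV over 18 h = 36.56 kt → 24 h equivalent = 36.56 × 24/18 ≈ 48.75 kt.
49 kt ≥ 30 kt ⇒ rapid intensification.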